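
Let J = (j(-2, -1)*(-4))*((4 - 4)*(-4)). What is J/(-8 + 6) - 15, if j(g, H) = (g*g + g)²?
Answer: -15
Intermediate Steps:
j(g, H) = (g + g²)² (j(g, H) = (g² + g)² = (g + g²)²)
J = 0 (J = (((-2)²*(1 - 2)²)*(-4))*((4 - 4)*(-4)) = ((4*(-1)²)*(-4))*(0*(-4)) = ((4*1)*(-4))*0 = (4*(-4))*0 = -16*0 = 0)
J/(-8 + 6) - 15 = 0/(-8 + 6) - 15 = 0/(-2) - 15 = -½*0 - 15 = 0 - 15 = -15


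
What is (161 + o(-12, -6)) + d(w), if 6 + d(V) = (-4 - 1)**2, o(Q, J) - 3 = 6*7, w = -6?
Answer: 225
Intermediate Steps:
o(Q, J) = 45 (o(Q, J) = 3 + 6*7 = 3 + 42 = 45)
d(V) = 19 (d(V) = -6 + (-4 - 1)**2 = -6 + (-5)**2 = -6 + 25 = 19)
(161 + o(-12, -6)) + d(w) = (161 + 45) + 19 = 206 + 19 = 225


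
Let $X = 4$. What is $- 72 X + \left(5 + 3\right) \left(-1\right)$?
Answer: $-296$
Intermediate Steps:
$- 72 X + \left(5 + 3\right) \left(-1\right) = \left(-72\right) 4 + \left(5 + 3\right) \left(-1\right) = -288 + 8 \left(-1\right) = -288 - 8 = -296$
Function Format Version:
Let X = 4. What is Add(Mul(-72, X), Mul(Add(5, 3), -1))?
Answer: -296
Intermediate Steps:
Add(Mul(-72, X), Mul(Add(5, 3), -1)) = Add(Mul(-72, 4), Mul(Add(5, 3), -1)) = Add(-288, Mul(8, -1)) = Add(-288, -8) = -296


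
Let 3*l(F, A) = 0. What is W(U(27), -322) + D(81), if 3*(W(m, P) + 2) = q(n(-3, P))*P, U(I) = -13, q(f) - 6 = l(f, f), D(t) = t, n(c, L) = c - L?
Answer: -565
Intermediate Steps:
l(F, A) = 0 (l(F, A) = (1/3)*0 = 0)
q(f) = 6 (q(f) = 6 + 0 = 6)
W(m, P) = -2 + 2*P (W(m, P) = -2 + (6*P)/3 = -2 + 2*P)
W(U(27), -322) + D(81) = (-2 + 2*(-322)) + 81 = (-2 - 644) + 81 = -646 + 81 = -565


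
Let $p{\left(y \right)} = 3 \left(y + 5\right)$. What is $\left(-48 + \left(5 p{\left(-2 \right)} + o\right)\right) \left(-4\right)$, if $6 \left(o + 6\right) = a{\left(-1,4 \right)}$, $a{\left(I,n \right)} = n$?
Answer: $\frac{100}{3} \approx 33.333$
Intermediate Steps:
$p{\left(y \right)} = 15 + 3 y$ ($p{\left(y \right)} = 3 \left(5 + y\right) = 15 + 3 y$)
$o = - \frac{16}{3}$ ($o = -6 + \frac{1}{6} \cdot 4 = -6 + \frac{2}{3} = - \frac{16}{3} \approx -5.3333$)
$\left(-48 + \left(5 p{\left(-2 \right)} + o\right)\right) \left(-4\right) = \left(-48 - \left(\frac{16}{3} - 5 \left(15 + 3 \left(-2\right)\right)\right)\right) \left(-4\right) = \left(-48 - \left(\frac{16}{3} - 5 \left(15 - 6\right)\right)\right) \left(-4\right) = \left(-48 + \left(5 \cdot 9 - \frac{16}{3}\right)\right) \left(-4\right) = \left(-48 + \left(45 - \frac{16}{3}\right)\right) \left(-4\right) = \left(-48 + \frac{119}{3}\right) \left(-4\right) = \left(- \frac{25}{3}\right) \left(-4\right) = \frac{100}{3}$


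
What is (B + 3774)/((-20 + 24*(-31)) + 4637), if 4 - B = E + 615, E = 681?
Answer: 2482/3873 ≈ 0.64085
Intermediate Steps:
B = -1292 (B = 4 - (681 + 615) = 4 - 1*1296 = 4 - 1296 = -1292)
(B + 3774)/((-20 + 24*(-31)) + 4637) = (-1292 + 3774)/((-20 + 24*(-31)) + 4637) = 2482/((-20 - 744) + 4637) = 2482/(-764 + 4637) = 2482/3873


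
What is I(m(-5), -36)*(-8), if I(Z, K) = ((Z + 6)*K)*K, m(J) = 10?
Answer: -165888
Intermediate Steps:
I(Z, K) = K²*(6 + Z) (I(Z, K) = ((6 + Z)*K)*K = (K*(6 + Z))*K = K²*(6 + Z))
I(m(-5), -36)*(-8) = ((-36)²*(6 + 10))*(-8) = (1296*16)*(-8) = 20736*(-8) = -165888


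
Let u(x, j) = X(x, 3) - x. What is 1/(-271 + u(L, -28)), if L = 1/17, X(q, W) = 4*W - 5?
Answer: -17/4489 ≈ -0.0037870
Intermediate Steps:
X(q, W) = -5 + 4*W
L = 1/17 ≈ 0.058824
u(x, j) = 7 - x (u(x, j) = (-5 + 4*3) - x = (-5 + 12) - x = 7 - x)
1/(-271 + u(L, -28)) = 1/(-271 + (7 - 1*1/17)) = 1/(-271 + (7 - 1/17)) = 1/(-271 + 118/17) = 1/(-4489/17) = -17/4489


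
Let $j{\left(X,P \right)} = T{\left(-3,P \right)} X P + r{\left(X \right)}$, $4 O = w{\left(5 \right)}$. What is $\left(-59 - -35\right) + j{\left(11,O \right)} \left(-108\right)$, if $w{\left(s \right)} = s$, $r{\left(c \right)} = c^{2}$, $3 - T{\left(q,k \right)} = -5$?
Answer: $-24972$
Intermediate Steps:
$T{\left(q,k \right)} = 8$ ($T{\left(q,k \right)} = 3 - -5 = 3 + 5 = 8$)
$O = \frac{5}{4}$ ($O = \frac{1}{4} \cdot 5 = \frac{5}{4} \approx 1.25$)
$j{\left(X,P \right)} = X^{2} + 8 P X$ ($j{\left(X,P \right)} = 8 X P + X^{2} = 8 P X + X^{2} = X^{2} + 8 P X$)
$\left(-59 - -35\right) + j{\left(11,O \right)} \left(-108\right) = \left(-59 - -35\right) + 11 \left(11 + 8 \cdot \frac{5}{4}\right) \left(-108\right) = \left(-59 + 35\right) + 11 \left(11 + 10\right) \left(-108\right) = -24 + 11 \cdot 21 \left(-108\right) = -24 + 231 \left(-108\right) = -24 - 24948 = -24972$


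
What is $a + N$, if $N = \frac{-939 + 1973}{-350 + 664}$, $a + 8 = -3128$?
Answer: $- \frac{491835}{157} \approx -3132.7$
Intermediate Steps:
$a = -3136$ ($a = -8 - 3128 = -3136$)
$N = \frac{517}{157}$ ($N = \frac{1034}{314} = 1034 \cdot \frac{1}{314} = \frac{517}{157} \approx 3.293$)
$a + N = -3136 + \frac{517}{157} = - \frac{491835}{157}$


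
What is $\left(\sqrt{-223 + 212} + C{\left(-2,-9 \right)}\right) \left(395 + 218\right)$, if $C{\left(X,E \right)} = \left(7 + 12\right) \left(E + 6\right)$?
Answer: $-34941 + 613 i \sqrt{11} \approx -34941.0 + 2033.1 i$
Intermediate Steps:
$C{\left(X,E \right)} = 114 + 19 E$ ($C{\left(X,E \right)} = 19 \left(6 + E\right) = 114 + 19 E$)
$\left(\sqrt{-223 + 212} + C{\left(-2,-9 \right)}\right) \left(395 + 218\right) = \left(\sqrt{-223 + 212} + \left(114 + 19 \left(-9\right)\right)\right) \left(395 + 218\right) = \left(\sqrt{-11} + \left(114 - 171\right)\right) 613 = \left(i \sqrt{11} - 57\right) 613 = \left(-57 + i \sqrt{11}\right) 613 = -34941 + 613 i \sqrt{11}$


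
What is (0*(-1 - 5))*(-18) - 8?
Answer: -8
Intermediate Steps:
(0*(-1 - 5))*(-18) - 8 = (0*(-6))*(-18) - 8 = 0*(-18) - 8 = 0 - 8 = -8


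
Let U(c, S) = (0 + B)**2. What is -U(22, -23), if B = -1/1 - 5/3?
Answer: -64/9 ≈ -7.1111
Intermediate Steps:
B = -8/3 (B = -1*1 - 5*1/3 = -1 - 5/3 = -8/3 ≈ -2.6667)
U(c, S) = 64/9 (U(c, S) = (0 - 8/3)**2 = (-8/3)**2 = 64/9)
-U(22, -23) = -1*64/9 = -64/9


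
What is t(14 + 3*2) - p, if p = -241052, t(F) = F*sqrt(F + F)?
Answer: 241052 + 40*sqrt(10) ≈ 2.4118e+5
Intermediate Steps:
t(F) = sqrt(2)*F**(3/2) (t(F) = F*sqrt(2*F) = F*(sqrt(2)*sqrt(F)) = sqrt(2)*F**(3/2))
t(14 + 3*2) - p = sqrt(2)*(14 + 3*2)**(3/2) - 1*(-241052) = sqrt(2)*(14 + 6)**(3/2) + 241052 = sqrt(2)*20**(3/2) + 241052 = sqrt(2)*(40*sqrt(5)) + 241052 = 40*sqrt(10) + 241052 = 241052 + 40*sqrt(10)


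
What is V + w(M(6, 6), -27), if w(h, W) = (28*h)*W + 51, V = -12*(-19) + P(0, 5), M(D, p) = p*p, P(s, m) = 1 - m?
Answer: -26941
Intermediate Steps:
M(D, p) = p**2
V = 224 (V = -12*(-19) + (1 - 1*5) = 228 + (1 - 5) = 228 - 4 = 224)
w(h, W) = 51 + 28*W*h (w(h, W) = 28*W*h + 51 = 51 + 28*W*h)
V + w(M(6, 6), -27) = 224 + (51 + 28*(-27)*6**2) = 224 + (51 + 28*(-27)*36) = 224 + (51 - 27216) = 224 - 27165 = -26941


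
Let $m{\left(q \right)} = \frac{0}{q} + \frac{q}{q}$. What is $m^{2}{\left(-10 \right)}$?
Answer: $1$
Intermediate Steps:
$m{\left(q \right)} = 1$ ($m{\left(q \right)} = 0 + 1 = 1$)
$m^{2}{\left(-10 \right)} = 1^{2} = 1$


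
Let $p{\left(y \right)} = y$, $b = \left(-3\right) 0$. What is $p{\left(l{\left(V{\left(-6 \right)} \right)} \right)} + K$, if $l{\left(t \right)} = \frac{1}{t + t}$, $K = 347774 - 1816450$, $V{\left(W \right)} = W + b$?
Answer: $- \frac{17624113}{12} \approx -1.4687 \cdot 10^{6}$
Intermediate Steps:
$b = 0$
$V{\left(W \right)} = W$ ($V{\left(W \right)} = W + 0 = W$)
$K = -1468676$ ($K = 347774 - 1816450 = -1468676$)
$l{\left(t \right)} = \frac{1}{2 t}$
$p{\left(l{\left(V{\left(-6 \right)} \right)} \right)} + K = \frac{1}{2 \left(-6\right)} - 1468676 = \frac{1}{2} \left(- \frac{1}{6}\right) - 1468676 = - \frac{1}{12} - 1468676 = - \frac{17624113}{12}$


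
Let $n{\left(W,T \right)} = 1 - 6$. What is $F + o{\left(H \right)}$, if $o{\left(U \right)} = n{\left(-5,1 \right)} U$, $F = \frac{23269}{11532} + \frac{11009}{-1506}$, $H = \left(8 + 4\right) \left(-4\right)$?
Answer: $\frac{679368901}{2894532} \approx 234.71$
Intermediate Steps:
$n{\left(W,T \right)} = -5$ ($n{\left(W,T \right)} = 1 - 6 = -5$)
$H = -48$ ($H = 12 \left(-4\right) = -48$)
$F = - \frac{15318779}{2894532}$ ($F = 23269 \cdot \frac{1}{11532} + 11009 \left(- \frac{1}{1506}\right) = \frac{23269}{11532} - \frac{11009}{1506} = - \frac{15318779}{2894532} \approx -5.2923$)
$o{\left(U \right)} = - 5 U$
$F + o{\left(H \right)} = - \frac{15318779}{2894532} - -240 = - \frac{15318779}{2894532} + 240 = \frac{679368901}{2894532}$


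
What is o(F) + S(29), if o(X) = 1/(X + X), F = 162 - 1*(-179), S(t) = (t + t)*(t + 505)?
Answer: 21122905/682 ≈ 30972.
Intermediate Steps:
S(t) = 2*t*(505 + t) (S(t) = (2*t)*(505 + t) = 2*t*(505 + t))
F = 341 (F = 162 + 179 = 341)
o(X) = 1/(2*X)
o(F) + S(29) = (1/2)/341 + 2*29*(505 + 29) = (1/2)*(1/341) + 2*29*534 = 1/682 + 30972 = 21122905/682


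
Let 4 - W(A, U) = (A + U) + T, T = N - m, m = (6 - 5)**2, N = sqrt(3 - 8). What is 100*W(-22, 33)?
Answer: -600 - 100*I*sqrt(5) ≈ -600.0 - 223.61*I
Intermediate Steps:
N = I*sqrt(5) (N = sqrt(-5) = I*sqrt(5) ≈ 2.2361*I)
m = 1 (m = 1**2 = 1)
T = -1 + I*sqrt(5) (T = I*sqrt(5) - 1*1 = I*sqrt(5) - 1 = -1 + I*sqrt(5) ≈ -1.0 + 2.2361*I)
W(A, U) = 5 - A - U - I*sqrt(5) (W(A, U) = 4 - ((A + U) + (-1 + I*sqrt(5))) = 4 - (-1 + A + U + I*sqrt(5)) = 4 + (1 - A - U - I*sqrt(5)) = 5 - A - U - I*sqrt(5))
100*W(-22, 33) = 100*(5 - 1*(-22) - 1*33 - I*sqrt(5)) = 100*(5 + 22 - 33 - I*sqrt(5)) = 100*(-6 - I*sqrt(5)) = -600 - 100*I*sqrt(5)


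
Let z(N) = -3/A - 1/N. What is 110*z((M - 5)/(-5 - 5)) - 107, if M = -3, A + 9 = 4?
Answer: -357/2 ≈ -178.50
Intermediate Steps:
A = -5 (A = -9 + 4 = -5)
z(N) = ⅗ - 1/N (z(N) = -3/(-5) - 1/N = -3*(-⅕) - 1/N = ⅗ - 1/N)
110*z((M - 5)/(-5 - 5)) - 107 = 110*(⅗ - 1/((-3 - 5)/(-5 - 5))) - 107 = 110*(⅗ - 1/((-8/(-10)))) - 107 = 110*(⅗ - 1/((-8*(-⅒)))) - 107 = 110*(⅗ - 1/⅘) - 107 = 110*(⅗ - 1*5/4) - 107 = 110*(⅗ - 5/4) - 107 = 110*(-13/20) - 107 = -143/2 - 107 = -357/2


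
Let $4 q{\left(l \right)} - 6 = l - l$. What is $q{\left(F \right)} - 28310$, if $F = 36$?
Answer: $- \frac{56617}{2} \approx -28309.0$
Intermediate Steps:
$q{\left(l \right)} = \frac{3}{2}$ ($q{\left(l \right)} = \frac{3}{2} + \frac{l - l}{4} = \frac{3}{2} + \frac{1}{4} \cdot 0 = \frac{3}{2} + 0 = \frac{3}{2}$)
$q{\left(F \right)} - 28310 = \frac{3}{2} - 28310 = - \frac{56617}{2}$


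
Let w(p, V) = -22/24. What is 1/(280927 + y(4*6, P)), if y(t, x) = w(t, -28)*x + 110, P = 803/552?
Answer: 6624/1861580255 ≈ 3.5583e-6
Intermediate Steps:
P = 803/552 (P = 803*(1/552) = 803/552 ≈ 1.4547)
w(p, V) = -11/12 (w(p, V) = -22*1/24 = -11/12)
y(t, x) = 110 - 11*x/12 (y(t, x) = -11*x/12 + 110 = 110 - 11*x/12)
1/(280927 + y(4*6, P)) = 1/(280927 + (110 - 11/12*803/552)) = 1/(280927 + (110 - 8833/6624)) = 1/(280927 + 719807/6624) = 1/(1861580255/6624) = 6624/1861580255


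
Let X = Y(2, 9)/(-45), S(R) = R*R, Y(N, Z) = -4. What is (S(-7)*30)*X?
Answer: 392/3 ≈ 130.67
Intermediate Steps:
S(R) = R²
X = 4/45 (X = -4/(-45) = -4*(-1/45) = 4/45 ≈ 0.088889)
(S(-7)*30)*X = ((-7)²*30)*(4/45) = (49*30)*(4/45) = 1470*(4/45) = 392/3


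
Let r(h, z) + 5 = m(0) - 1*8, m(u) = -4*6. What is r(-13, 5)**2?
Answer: 1369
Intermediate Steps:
m(u) = -24
r(h, z) = -37 (r(h, z) = -5 + (-24 - 1*8) = -5 + (-24 - 8) = -5 - 32 = -37)
r(-13, 5)**2 = (-37)**2 = 1369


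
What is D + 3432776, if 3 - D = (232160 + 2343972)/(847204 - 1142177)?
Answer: 1012579696099/294973 ≈ 3.4328e+6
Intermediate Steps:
D = 3461051/294973 (D = 3 - (232160 + 2343972)/(847204 - 1142177) = 3 - 2576132/(-294973) = 3 - 2576132*(-1)/294973 = 3 - 1*(-2576132/294973) = 3 + 2576132/294973 = 3461051/294973 ≈ 11.733)
D + 3432776 = 3461051/294973 + 3432776 = 1012579696099/294973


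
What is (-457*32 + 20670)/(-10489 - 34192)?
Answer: -6046/44681 ≈ -0.13531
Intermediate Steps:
(-457*32 + 20670)/(-10489 - 34192) = (-14624 + 20670)/(-44681) = 6046*(-1/44681) = -6046/44681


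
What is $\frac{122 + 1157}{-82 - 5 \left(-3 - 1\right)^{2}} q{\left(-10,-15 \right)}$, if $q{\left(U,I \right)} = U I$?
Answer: $- \frac{31975}{27} \approx -1184.3$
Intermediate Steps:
$q{\left(U,I \right)} = I U$
$\frac{122 + 1157}{-82 - 5 \left(-3 - 1\right)^{2}} q{\left(-10,-15 \right)} = \frac{122 + 1157}{-82 - 5 \left(-3 - 1\right)^{2}} \left(\left(-15\right) \left(-10\right)\right) = \frac{1279}{-82 - 5 \left(-4\right)^{2}} \cdot 150 = \frac{1279}{-82 - 80} \cdot 150 = \frac{1279}{-162} \cdot 150 = 1279 \left(- \frac{1}{162}\right) 150 = \left(- \frac{1279}{162}\right) 150 = - \frac{31975}{27}$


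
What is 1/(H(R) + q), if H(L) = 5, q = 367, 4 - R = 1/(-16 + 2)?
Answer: 1/372 ≈ 0.0026882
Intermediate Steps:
R = 57/14 (R = 4 - 1/(-16 + 2) = 4 - 1/(-14) = 4 - 1*(-1/14) = 4 + 1/14 = 57/14 ≈ 4.0714)
1/(H(R) + q) = 1/(5 + 367) = 1/372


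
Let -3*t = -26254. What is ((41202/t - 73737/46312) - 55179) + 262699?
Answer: 126161110007417/607937624 ≈ 2.0752e+5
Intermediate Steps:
t = 26254/3 (t = -⅓*(-26254) = 26254/3 ≈ 8751.3)
((41202/t - 73737/46312) - 55179) + 262699 = ((41202/(26254/3) - 73737/46312) - 55179) + 262699 = ((41202*(3/26254) - 73737*1/46312) - 55179) + 262699 = ((61803/13127 - 73737/46312) - 55179) + 262699 = (1894274937/607937624 - 55179) + 262699 = -33543495879759/607937624 + 262699 = 126161110007417/607937624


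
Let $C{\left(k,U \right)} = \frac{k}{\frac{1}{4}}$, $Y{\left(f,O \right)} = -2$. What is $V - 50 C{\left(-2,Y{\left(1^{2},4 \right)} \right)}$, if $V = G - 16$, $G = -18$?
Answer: $366$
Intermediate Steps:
$C{\left(k,U \right)} = 4 k$ ($C{\left(k,U \right)} = k \frac{1}{\frac{1}{4}} = k 4 = 4 k$)
$V = -34$ ($V = -18 - 16 = -34$)
$V - 50 C{\left(-2,Y{\left(1^{2},4 \right)} \right)} = -34 - 50 \cdot 4 \left(-2\right) = -34 - -400 = -34 + 400 = 366$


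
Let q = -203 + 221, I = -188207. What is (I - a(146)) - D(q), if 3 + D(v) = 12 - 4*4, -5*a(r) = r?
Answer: -940854/5 ≈ -1.8817e+5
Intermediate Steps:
a(r) = -r/5
q = 18
D(v) = -7 (D(v) = -3 + (12 - 4*4) = -3 + (12 - 16) = -3 - 4 = -7)
(I - a(146)) - D(q) = (-188207 - (-1)*146/5) - 1*(-7) = (-188207 - 1*(-146/5)) + 7 = (-188207 + 146/5) + 7 = -940889/5 + 7 = -940854/5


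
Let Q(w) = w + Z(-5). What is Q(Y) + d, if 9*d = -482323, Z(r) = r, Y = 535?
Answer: -477553/9 ≈ -53061.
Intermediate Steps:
Q(w) = -5 + w (Q(w) = w - 5 = -5 + w)
d = -482323/9 (d = (⅑)*(-482323) = -482323/9 ≈ -53591.)
Q(Y) + d = (-5 + 535) - 482323/9 = 530 - 482323/9 = -477553/9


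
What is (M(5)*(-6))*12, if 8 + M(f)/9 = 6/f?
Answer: 22032/5 ≈ 4406.4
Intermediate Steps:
M(f) = -72 + 54/f (M(f) = -72 + 9*(6/f) = -72 + 54/f)
(M(5)*(-6))*12 = ((-72 + 54/5)*(-6))*12 = -306/5*(-6)*12 = (1836/5)*12 = 22032/5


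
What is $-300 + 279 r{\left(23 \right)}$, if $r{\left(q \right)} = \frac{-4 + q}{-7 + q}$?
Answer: $\frac{501}{16} \approx 31.313$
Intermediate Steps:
$r{\left(q \right)} = \frac{-4 + q}{-7 + q}$
$-300 + 279 r{\left(23 \right)} = -300 + 279 \frac{-4 + 23}{-7 + 23} = -300 + 279 \cdot \frac{1}{16} \cdot 19 = -300 + 279 \cdot \frac{19}{16} = -300 + \frac{5301}{16} = \frac{501}{16}$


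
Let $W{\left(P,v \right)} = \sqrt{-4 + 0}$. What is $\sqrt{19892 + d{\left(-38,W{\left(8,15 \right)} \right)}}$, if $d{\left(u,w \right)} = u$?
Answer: $3 \sqrt{2206} \approx 140.9$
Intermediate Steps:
$W{\left(P,v \right)} = 2 i$ ($W{\left(P,v \right)} = \sqrt{-4} = 2 i$)
$\sqrt{19892 + d{\left(-38,W{\left(8,15 \right)} \right)}} = \sqrt{19892 - 38} = \sqrt{19854} = 3 \sqrt{2206}$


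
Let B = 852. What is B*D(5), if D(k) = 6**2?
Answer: 30672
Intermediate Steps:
D(k) = 36
B*D(5) = 852*36 = 30672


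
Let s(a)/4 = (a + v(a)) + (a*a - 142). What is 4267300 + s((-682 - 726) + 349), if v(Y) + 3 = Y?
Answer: 8744172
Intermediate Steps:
v(Y) = -3 + Y
s(a) = -580 + 4*a**2 + 8*a (s(a) = 4*((a + (-3 + a)) + (a*a - 142)) = 4*((-3 + 2*a) + (a**2 - 142)) = 4*((-3 + 2*a) + (-142 + a**2)) = 4*(-145 + a**2 + 2*a) = -580 + 4*a**2 + 8*a)
4267300 + s((-682 - 726) + 349) = 4267300 + (-580 + 4*((-682 - 726) + 349)**2 + 8*((-682 - 726) + 349)) = 4267300 + (-580 + 4*(-1408 + 349)**2 + 8*(-1408 + 349)) = 4267300 + (-580 + 4*(-1059)**2 + 8*(-1059)) = 4267300 + (-580 + 4*1121481 - 8472) = 4267300 + (-580 + 4485924 - 8472) = 4267300 + 4476872 = 8744172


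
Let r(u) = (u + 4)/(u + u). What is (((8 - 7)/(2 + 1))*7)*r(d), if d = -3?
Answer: -7/18 ≈ -0.38889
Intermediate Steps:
r(u) = (4 + u)/(2*u) (r(u) = (4 + u)/((2*u)) = (4 + u)*(1/(2*u)) = (4 + u)/(2*u))
(((8 - 7)/(2 + 1))*7)*r(d) = (((8 - 7)/(2 + 1))*7)*((½)*(4 - 3)/(-3)) = ((1/3)*7)*((½)*(-⅓)*1) = ((1*(⅓))*7)*(-⅙) = ((⅓)*7)*(-⅙) = (7/3)*(-⅙) = -7/18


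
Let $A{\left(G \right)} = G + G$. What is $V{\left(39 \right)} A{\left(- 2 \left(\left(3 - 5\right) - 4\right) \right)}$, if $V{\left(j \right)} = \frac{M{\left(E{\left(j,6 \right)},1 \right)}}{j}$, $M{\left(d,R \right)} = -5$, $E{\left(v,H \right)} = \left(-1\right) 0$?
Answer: $- \frac{40}{13} \approx -3.0769$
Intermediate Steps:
$E{\left(v,H \right)} = 0$
$V{\left(j \right)} = - \frac{5}{j}$
$A{\left(G \right)} = 2 G$
$V{\left(39 \right)} A{\left(- 2 \left(\left(3 - 5\right) - 4\right) \right)} = - \frac{5}{39} \cdot 2 \left(- 2 \left(\left(3 - 5\right) - 4\right)\right) = \left(-5\right) \frac{1}{39} \cdot 2 \left(- 2 \left(-2 - 4\right)\right) = - \frac{5 \cdot 2 \left(\left(-2\right) \left(-6\right)\right)}{39} = - \frac{5 \cdot 2 \cdot 12}{39} = \left(- \frac{5}{39}\right) 24 = - \frac{40}{13}$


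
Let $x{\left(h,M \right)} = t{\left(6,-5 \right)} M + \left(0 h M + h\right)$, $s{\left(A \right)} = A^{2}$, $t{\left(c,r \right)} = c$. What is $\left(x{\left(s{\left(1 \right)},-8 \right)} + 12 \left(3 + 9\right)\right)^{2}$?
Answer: $9409$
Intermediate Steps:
$x{\left(h,M \right)} = h + 6 M$ ($x{\left(h,M \right)} = 6 M + \left(0 h M + h\right) = 6 M + \left(0 M + h\right) = 6 M + \left(0 + h\right) = 6 M + h = h + 6 M$)
$\left(x{\left(s{\left(1 \right)},-8 \right)} + 12 \left(3 + 9\right)\right)^{2} = \left(\left(1^{2} + 6 \left(-8\right)\right) + 12 \left(3 + 9\right)\right)^{2} = \left(\left(1 - 48\right) + 12 \cdot 12\right)^{2} = \left(-47 + 144\right)^{2} = 97^{2} = 9409$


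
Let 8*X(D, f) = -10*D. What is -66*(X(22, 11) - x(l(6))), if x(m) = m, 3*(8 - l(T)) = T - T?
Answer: 2343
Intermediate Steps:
l(T) = 8 (l(T) = 8 - (T - T)/3 = 8 - ⅓*0 = 8 + 0 = 8)
X(D, f) = -5*D/4 (X(D, f) = (-10*D)/8 = -5*D/4)
-66*(X(22, 11) - x(l(6))) = -66*(-5/4*22 - 1*8) = -66*(-55/2 - 8) = -66*(-71/2) = 2343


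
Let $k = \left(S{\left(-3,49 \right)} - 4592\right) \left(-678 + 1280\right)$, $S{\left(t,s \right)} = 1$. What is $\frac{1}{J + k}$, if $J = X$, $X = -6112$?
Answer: $- \frac{1}{2769894} \approx -3.6102 \cdot 10^{-7}$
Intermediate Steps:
$J = -6112$
$k = -2763782$ ($k = \left(1 - 4592\right) \left(-678 + 1280\right) = \left(-4591\right) 602 = -2763782$)
$\frac{1}{J + k} = \frac{1}{-6112 - 2763782} = \frac{1}{-2769894} = - \frac{1}{2769894}$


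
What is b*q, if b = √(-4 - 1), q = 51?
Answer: 51*I*√5 ≈ 114.04*I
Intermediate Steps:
b = I*√5 (b = √(-5) = I*√5 ≈ 2.2361*I)
b*q = (I*√5)*51 = 51*I*√5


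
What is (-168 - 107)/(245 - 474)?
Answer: 275/229 ≈ 1.2009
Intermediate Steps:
(-168 - 107)/(245 - 474) = -275/(-229) = -275*(-1/229) = 275/229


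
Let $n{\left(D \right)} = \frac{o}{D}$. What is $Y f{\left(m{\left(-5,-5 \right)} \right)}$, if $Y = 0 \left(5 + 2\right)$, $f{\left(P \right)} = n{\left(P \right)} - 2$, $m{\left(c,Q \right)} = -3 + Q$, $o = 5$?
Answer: $0$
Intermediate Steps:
$n{\left(D \right)} = \frac{5}{D}$
$f{\left(P \right)} = -2 + \frac{5}{P}$ ($f{\left(P \right)} = \frac{5}{P} - 2 = -2 + \frac{5}{P}$)
$Y = 0$ ($Y = 0 \cdot 7 = 0$)
$Y f{\left(m{\left(-5,-5 \right)} \right)} = 0 \left(-2 + \frac{5}{-3 - 5}\right) = 0 \left(-2 + \frac{5}{-8}\right) = 0 \left(-2 + 5 \left(- \frac{1}{8}\right)\right) = 0 \left(-2 - \frac{5}{8}\right) = 0 \left(- \frac{21}{8}\right) = 0$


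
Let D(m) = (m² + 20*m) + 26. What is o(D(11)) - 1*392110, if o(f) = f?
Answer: -391743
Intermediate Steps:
D(m) = 26 + m² + 20*m
o(D(11)) - 1*392110 = (26 + 11² + 20*11) - 1*392110 = (26 + 121 + 220) - 392110 = 367 - 392110 = -391743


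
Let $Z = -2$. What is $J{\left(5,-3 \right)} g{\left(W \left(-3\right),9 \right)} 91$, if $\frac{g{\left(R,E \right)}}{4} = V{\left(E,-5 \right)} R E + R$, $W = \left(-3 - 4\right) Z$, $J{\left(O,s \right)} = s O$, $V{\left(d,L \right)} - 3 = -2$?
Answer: $2293200$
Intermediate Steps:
$V{\left(d,L \right)} = 1$ ($V{\left(d,L \right)} = 3 - 2 = 1$)
$J{\left(O,s \right)} = O s$
$W = 14$ ($W = \left(-3 - 4\right) \left(-2\right) = \left(-7\right) \left(-2\right) = 14$)
$g{\left(R,E \right)} = 4 R + 4 E R$ ($g{\left(R,E \right)} = 4 \left(1 R E + R\right) = 4 \left(R E + R\right) = 4 \left(E R + R\right) = 4 \left(R + E R\right) = 4 R + 4 E R$)
$J{\left(5,-3 \right)} g{\left(W \left(-3\right),9 \right)} 91 = 5 \left(-3\right) 4 \cdot 14 \left(-3\right) \left(1 + 9\right) 91 = - 15 \cdot 4 \left(-42\right) 10 \cdot 91 = \left(-15\right) \left(-1680\right) 91 = 25200 \cdot 91 = 2293200$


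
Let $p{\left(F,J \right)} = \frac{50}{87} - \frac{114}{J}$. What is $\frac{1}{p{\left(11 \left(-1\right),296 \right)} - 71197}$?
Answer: $- \frac{12876}{916730131} \approx -1.4046 \cdot 10^{-5}$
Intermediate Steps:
$p{\left(F,J \right)} = \frac{50}{87} - \frac{114}{J}$ ($p{\left(F,J \right)} = 50 \cdot \frac{1}{87} - \frac{114}{J} = \frac{50}{87} - \frac{114}{J}$)
$\frac{1}{p{\left(11 \left(-1\right),296 \right)} - 71197} = \frac{1}{\left(\frac{50}{87} - \frac{114}{296}\right) - 71197} = \frac{1}{\left(\frac{50}{87} - \frac{57}{148}\right) - 71197} = \frac{1}{\frac{2441}{12876} - 71197} = \frac{1}{- \frac{916730131}{12876}} = - \frac{12876}{916730131}$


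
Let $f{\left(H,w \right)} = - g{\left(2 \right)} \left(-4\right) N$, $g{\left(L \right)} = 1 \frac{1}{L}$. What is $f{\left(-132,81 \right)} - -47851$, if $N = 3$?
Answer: $47857$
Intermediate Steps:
$g{\left(L \right)} = \frac{1}{L}$
$f{\left(H,w \right)} = 6$ ($f{\left(H,w \right)} = - \frac{1}{2} \left(-4\right) 3 = - \left(-2\right) 3 = \left(-1\right) \left(-6\right) = 6$)
$f{\left(-132,81 \right)} - -47851 = 6 - -47851 = 6 + 47851 = 47857$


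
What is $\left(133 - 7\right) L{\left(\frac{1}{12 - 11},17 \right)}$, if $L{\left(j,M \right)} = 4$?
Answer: $504$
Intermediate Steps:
$\left(133 - 7\right) L{\left(\frac{1}{12 - 11},17 \right)} = \left(133 - 7\right) 4 = 126 \cdot 4 = 504$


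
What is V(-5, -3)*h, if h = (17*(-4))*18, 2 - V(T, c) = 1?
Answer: -1224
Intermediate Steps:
V(T, c) = 1 (V(T, c) = 2 - 1*1 = 2 - 1 = 1)
h = -1224 (h = -68*18 = -1224)
V(-5, -3)*h = 1*(-1224) = -1224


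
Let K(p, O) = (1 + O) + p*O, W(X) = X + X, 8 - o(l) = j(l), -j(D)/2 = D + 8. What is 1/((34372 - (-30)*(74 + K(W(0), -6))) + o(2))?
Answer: 1/36470 ≈ 2.7420e-5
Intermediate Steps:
j(D) = -16 - 2*D (j(D) = -2*(D + 8) = -2*(8 + D) = -16 - 2*D)
o(l) = 24 + 2*l (o(l) = 8 - (-16 - 2*l) = 8 + (16 + 2*l) = 24 + 2*l)
W(X) = 2*X
K(p, O) = 1 + O + O*p (K(p, O) = (1 + O) + O*p = 1 + O + O*p)
1/((34372 - (-30)*(74 + K(W(0), -6))) + o(2)) = 1/((34372 - (-30)*(74 + (1 - 6 - 12*0))) + (24 + 2*2)) = 1/((34372 - (-30)*(74 + (1 - 6 - 6*0))) + (24 + 4)) = 1/((34372 - (-30)*(74 + (1 - 6 + 0))) + 28) = 1/((34372 - (-30)*(74 - 5)) + 28) = 1/((34372 - (-30)*69) + 28) = 1/((34372 - 1*(-2070)) + 28) = 1/((34372 + 2070) + 28) = 1/(36442 + 28) = 1/36470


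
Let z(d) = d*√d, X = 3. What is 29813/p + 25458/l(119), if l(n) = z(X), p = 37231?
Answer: 29813/37231 + 8486*√3/3 ≈ 4900.2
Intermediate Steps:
z(d) = d^(3/2)
l(n) = 3*√3 (l(n) = 3^(3/2) = 3*√3)
29813/p + 25458/l(119) = 29813/37231 + 25458/((3*√3)) = 29813*(1/37231) + 25458*(√3/9) = 29813/37231 + 8486*√3/3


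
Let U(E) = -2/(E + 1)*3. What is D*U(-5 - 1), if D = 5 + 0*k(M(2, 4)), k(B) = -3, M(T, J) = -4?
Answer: 6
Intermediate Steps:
D = 5 (D = 5 + 0*(-3) = 5 + 0 = 5)
U(E) = -6/(1 + E) (U(E) = -2/(1 + E)*3 = -6/(1 + E))
D*U(-5 - 1) = 5*(-6/(1 + (-5 - 1))) = 5*(-6/(1 - 6)) = 5*(-6/(-5)) = 5*(-6*(-1/5)) = 5*(6/5) = 6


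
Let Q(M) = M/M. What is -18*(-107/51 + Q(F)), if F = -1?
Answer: 336/17 ≈ 19.765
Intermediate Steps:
Q(M) = 1
-18*(-107/51 + Q(F)) = -18*(-107/51 + 1) = -18*(-56/51) = 336/17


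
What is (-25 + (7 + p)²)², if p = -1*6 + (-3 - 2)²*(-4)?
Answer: 95570176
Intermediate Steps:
p = -106 (p = -6 + (-5)²*(-4) = -6 + 25*(-4) = -6 - 100 = -106)
(-25 + (7 + p)²)² = (-25 + (7 - 106)²)² = (-25 + (-99)²)² = (-25 + 9801)² = 9776² = 95570176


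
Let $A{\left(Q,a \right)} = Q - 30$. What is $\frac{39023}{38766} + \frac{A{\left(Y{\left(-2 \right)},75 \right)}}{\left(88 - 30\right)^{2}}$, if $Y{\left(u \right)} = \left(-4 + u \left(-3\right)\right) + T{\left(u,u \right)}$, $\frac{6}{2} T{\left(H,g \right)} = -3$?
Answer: $\frac{2243951}{2248428} \approx 0.99801$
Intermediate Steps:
$T{\left(H,g \right)} = -1$ ($T{\left(H,g \right)} = \frac{1}{3} \left(-3\right) = -1$)
$Y{\left(u \right)} = -5 - 3 u$ ($Y{\left(u \right)} = \left(-4 + u \left(-3\right)\right) - 1 = \left(-4 - 3 u\right) - 1 = -5 - 3 u$)
$A{\left(Q,a \right)} = -30 + Q$ ($A{\left(Q,a \right)} = Q - 30 = -30 + Q$)
$\frac{39023}{38766} + \frac{A{\left(Y{\left(-2 \right)},75 \right)}}{\left(88 - 30\right)^{2}} = \frac{39023}{38766} + \frac{-30 - -1}{\left(88 - 30\right)^{2}} = 39023 \cdot \frac{1}{38766} + \frac{-30 + \left(-5 + 6\right)}{58^{2}} = \frac{39023}{38766} + \frac{-30 + 1}{3364} = \frac{39023}{38766} - \frac{1}{116} = \frac{2243951}{2248428}$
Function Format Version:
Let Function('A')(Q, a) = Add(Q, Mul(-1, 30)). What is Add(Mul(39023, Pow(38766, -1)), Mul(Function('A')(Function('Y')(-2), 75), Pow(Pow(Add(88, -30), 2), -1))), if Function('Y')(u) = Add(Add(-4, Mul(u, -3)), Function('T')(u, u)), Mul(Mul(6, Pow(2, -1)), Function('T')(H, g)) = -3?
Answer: Rational(2243951, 2248428) ≈ 0.99801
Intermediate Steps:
Function('T')(H, g) = -1 (Function('T')(H, g) = Mul(Rational(1, 3), -3) = -1)
Function('Y')(u) = Add(-5, Mul(-3, u)) (Function('Y')(u) = Add(Add(-4, Mul(u, -3)), -1) = Add(Add(-4, Mul(-3, u)), -1) = Add(-5, Mul(-3, u)))
Function('A')(Q, a) = Add(-30, Q) (Function('A')(Q, a) = Add(Q, -30) = Add(-30, Q))
Add(Mul(39023, Pow(38766, -1)), Mul(Function('A')(Function('Y')(-2), 75), Pow(Pow(Add(88, -30), 2), -1))) = Add(Mul(39023, Pow(38766, -1)), Mul(Add(-30, Add(-5, Mul(-3, -2))), Pow(Pow(Add(88, -30), 2), -1))) = Add(Mul(39023, Rational(1, 38766)), Mul(Add(-30, Add(-5, 6)), Pow(Pow(58, 2), -1))) = Add(Rational(39023, 38766), Mul(Add(-30, 1), Pow(3364, -1))) = Add(Rational(39023, 38766), Mul(-29, Rational(1, 3364))) = Add(Rational(39023, 38766), Rational(-1, 116)) = Rational(2243951, 2248428)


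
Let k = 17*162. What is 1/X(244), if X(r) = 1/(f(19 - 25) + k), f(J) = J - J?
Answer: 2754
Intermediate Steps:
f(J) = 0
k = 2754
X(r) = 1/2754 (X(r) = 1/(0 + 2754) = 1/2754)
1/X(244) = 1/(1/2754) = 2754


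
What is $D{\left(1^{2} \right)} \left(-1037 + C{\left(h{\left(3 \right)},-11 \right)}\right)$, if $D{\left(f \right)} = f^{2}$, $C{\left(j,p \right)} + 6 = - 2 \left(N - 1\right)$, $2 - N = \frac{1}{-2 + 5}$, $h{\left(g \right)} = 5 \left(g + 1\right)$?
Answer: $- \frac{3133}{3} \approx -1044.3$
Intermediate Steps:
$h{\left(g \right)} = 5 + 5 g$ ($h{\left(g \right)} = 5 \left(1 + g\right) = 5 + 5 g$)
$N = \frac{5}{3}$ ($N = 2 - \frac{1}{-2 + 5} = 2 - \frac{1}{3} = \frac{5}{3} \approx 1.6667$)
$C{\left(j,p \right)} = - \frac{22}{3}$ ($C{\left(j,p \right)} = -6 - 2 \left(\frac{5}{3} - 1\right) = -6 - \frac{4}{3} = - \frac{22}{3}$)
$D{\left(1^{2} \right)} \left(-1037 + C{\left(h{\left(3 \right)},-11 \right)}\right) = \left(1^{2}\right)^{2} \left(-1037 - \frac{22}{3}\right) = 1^{2} \left(- \frac{3133}{3}\right) = 1 \left(- \frac{3133}{3}\right) = - \frac{3133}{3}$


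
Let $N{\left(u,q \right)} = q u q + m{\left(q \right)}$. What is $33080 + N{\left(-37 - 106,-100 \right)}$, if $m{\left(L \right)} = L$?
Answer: $-1397020$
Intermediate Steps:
$N{\left(u,q \right)} = q + u q^{2}$ ($N{\left(u,q \right)} = q u q + q = u q^{2} + q = q + u q^{2}$)
$33080 + N{\left(-37 - 106,-100 \right)} = 33080 - 100 \left(1 - 100 \left(-37 - 106\right)\right) = 33080 - 100 \left(1 - -14300\right) = 33080 - 100 \left(1 + 14300\right) = 33080 - 1430100 = -1397020$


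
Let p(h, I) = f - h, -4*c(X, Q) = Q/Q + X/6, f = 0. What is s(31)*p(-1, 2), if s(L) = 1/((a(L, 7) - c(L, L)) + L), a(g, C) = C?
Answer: 24/949 ≈ 0.025290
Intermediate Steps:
c(X, Q) = -¼ - X/24 (c(X, Q) = -(Q/Q + X/6)/4 = -(1 + X*(⅙))/4 = -(1 + X/6)/4 = -¼ - X/24)
p(h, I) = -h (p(h, I) = 0 - h = -h)
s(L) = 1/(29/4 + 25*L/24) (s(L) = 1/((7 - (-¼ - L/24)) + L) = 1/((7 + (¼ + L/24)) + L) = 1/((29/4 + L/24) + L) = 1/(29/4 + 25*L/24))
s(31)*p(-1, 2) = (24/(174 + 25*31))*(-1*(-1)) = (24/(174 + 775))*1 = (24/949)*1 = 24/949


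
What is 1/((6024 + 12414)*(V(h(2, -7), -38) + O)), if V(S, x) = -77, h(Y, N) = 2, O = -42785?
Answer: -1/790289556 ≈ -1.2654e-9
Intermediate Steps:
1/((6024 + 12414)*(V(h(2, -7), -38) + O)) = 1/((6024 + 12414)*(-77 - 42785)) = 1/(18438*(-42862)) = 1/(-790289556) = -1/790289556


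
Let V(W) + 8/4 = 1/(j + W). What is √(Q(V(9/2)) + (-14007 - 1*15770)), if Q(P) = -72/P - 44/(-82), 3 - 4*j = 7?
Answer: 3*I*√5553737/41 ≈ 172.44*I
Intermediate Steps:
j = -1 (j = ¾ - ¼*7 = ¾ - 7/4 = -1)
V(W) = -2 + 1/(-1 + W)
Q(P) = 22/41 - 72/P (Q(P) = -72/P - 44*(-1/82) = -72/P + 22/41 = 22/41 - 72/P)
√(Q(V(9/2)) + (-14007 - 1*15770)) = √((22/41 - 72*(-1 + 9/2)/(3 - 18/2)) + (-14007 - 1*15770)) = √((22/41 - 72*(-1 + 9*(½))/(3 - 18/2)) + (-14007 - 15770)) = √((22/41 - 72*(-1 + 9/2)/(3 - 2*9/2)) - 29777) = √((22/41 - 72*7/(2*(3 - 9))) - 29777) = √((22/41 - 72/((2/7)*(-6))) - 29777) = √((22/41 - 72/(-12/7)) - 29777) = √((22/41 - 72*(-7/12)) - 29777) = √((22/41 + 42) - 29777) = √(1744/41 - 29777) = √(-1219113/41) = 3*I*√5553737/41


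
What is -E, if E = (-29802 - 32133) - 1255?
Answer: 63190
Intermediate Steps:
E = -63190 (E = -61935 - 1255 = -63190)
-E = -1*(-63190) = 63190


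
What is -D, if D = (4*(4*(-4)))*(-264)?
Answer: -16896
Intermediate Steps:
D = 16896 (D = (4*(-16))*(-264) = -64*(-264) = 16896)
-D = -1*16896 = -16896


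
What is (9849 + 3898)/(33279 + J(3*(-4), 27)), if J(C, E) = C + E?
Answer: 13747/33294 ≈ 0.41290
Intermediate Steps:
(9849 + 3898)/(33279 + J(3*(-4), 27)) = (9849 + 3898)/(33279 + (3*(-4) + 27)) = 13747/(33279 + (-12 + 27)) = 13747/(33279 + 15) = 13747/33294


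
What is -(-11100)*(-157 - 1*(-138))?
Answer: -210900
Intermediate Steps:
-(-11100)*(-157 - 1*(-138)) = -(-11100)*(-157 + 138) = -(-11100)*(-19) = -74*2850 = -210900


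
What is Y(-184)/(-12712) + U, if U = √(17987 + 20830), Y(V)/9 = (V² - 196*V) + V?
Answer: -78453/1589 + 3*√4313 ≈ 147.65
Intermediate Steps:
Y(V) = -1755*V + 9*V² (Y(V) = 9*((V² - 196*V) + V) = 9*(V² - 195*V) = -1755*V + 9*V²)
U = 3*√4313 (U = √38817 = 3*√4313 ≈ 197.02)
Y(-184)/(-12712) + U = (9*(-184)*(-195 - 184))/(-12712) + 3*√4313 = (9*(-184)*(-379))*(-1/12712) + 3*√4313 = 627624*(-1/12712) + 3*√4313 = -78453/1589 + 3*√4313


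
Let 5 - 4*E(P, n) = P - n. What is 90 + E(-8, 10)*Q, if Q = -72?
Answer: -324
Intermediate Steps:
E(P, n) = 5/4 - P/4 + n/4 (E(P, n) = 5/4 - (P - n)/4 = 5/4 + (-P/4 + n/4) = 5/4 - P/4 + n/4)
90 + E(-8, 10)*Q = 90 + (5/4 - ¼*(-8) + (¼)*10)*(-72) = 90 + (5/4 + 2 + 5/2)*(-72) = 90 + (23/4)*(-72) = 90 - 414 = -324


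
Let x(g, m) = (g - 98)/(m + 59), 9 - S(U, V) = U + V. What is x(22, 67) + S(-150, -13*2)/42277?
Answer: -1594871/2663451 ≈ -0.59880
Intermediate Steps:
S(U, V) = 9 - U - V (S(U, V) = 9 - (U + V) = 9 + (-U - V) = 9 - U - V)
x(g, m) = (-98 + g)/(59 + m)
x(22, 67) + S(-150, -13*2)/42277 = (-98 + 22)/(59 + 67) + (9 - 1*(-150) - (-13)*2)/42277 = -76/126 + (9 + 150 - 1*(-26))*(1/42277) = (1/126)*(-76) + (9 + 150 + 26)*(1/42277) = -38/63 + 185*(1/42277) = -38/63 + 185/42277 = -1594871/2663451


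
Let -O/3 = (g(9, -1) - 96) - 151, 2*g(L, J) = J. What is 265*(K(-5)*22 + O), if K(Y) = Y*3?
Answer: 218625/2 ≈ 1.0931e+5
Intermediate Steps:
K(Y) = 3*Y
g(L, J) = J/2
O = 1485/2 (O = -3*(((1/2)*(-1) - 96) - 151) = -3*((-1/2 - 96) - 151) = -3*(-193/2 - 151) = -3*(-495/2) = 1485/2 ≈ 742.50)
265*(K(-5)*22 + O) = 265*((3*(-5))*22 + 1485/2) = 265*(-15*22 + 1485/2) = 265*(-330 + 1485/2) = 265*(825/2) = 218625/2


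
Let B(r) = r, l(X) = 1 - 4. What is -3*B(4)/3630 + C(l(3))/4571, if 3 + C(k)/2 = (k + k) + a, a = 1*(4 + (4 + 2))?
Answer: -7932/2765455 ≈ -0.0028682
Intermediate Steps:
a = 10 (a = 1*(4 + 6) = 1*10 = 10)
l(X) = -3
C(k) = 14 + 4*k (C(k) = -6 + 2*((k + k) + 10) = -6 + 2*(2*k + 10) = -6 + 2*(10 + 2*k) = -6 + (20 + 4*k) = 14 + 4*k)
-3*B(4)/3630 + C(l(3))/4571 = -3*4/3630 + (14 + 4*(-3))/4571 = -12*1/3630 + (14 - 12)*(1/4571) = -2/605 + 2*(1/4571) = -2/605 + 2/4571 = -7932/2765455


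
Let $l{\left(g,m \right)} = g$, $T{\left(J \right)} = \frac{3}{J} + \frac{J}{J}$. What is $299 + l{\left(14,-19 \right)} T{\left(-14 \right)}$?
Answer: $310$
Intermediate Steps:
$T{\left(J \right)} = 1 + \frac{3}{J}$ ($T{\left(J \right)} = \frac{3}{J} + 1 = 1 + \frac{3}{J}$)
$299 + l{\left(14,-19 \right)} T{\left(-14 \right)} = 299 + 14 \frac{3 - 14}{-14} = 299 + 14 \left(\left(- \frac{1}{14}\right) \left(-11\right)\right) = 299 + 14 \cdot \frac{11}{14} = 299 + 11 = 310$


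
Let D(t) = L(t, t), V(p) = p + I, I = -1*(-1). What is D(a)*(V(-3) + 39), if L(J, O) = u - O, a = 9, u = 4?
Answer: -185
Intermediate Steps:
I = 1
L(J, O) = 4 - O
V(p) = 1 + p (V(p) = p + 1 = 1 + p)
D(t) = 4 - t
D(a)*(V(-3) + 39) = (4 - 1*9)*((1 - 3) + 39) = (4 - 9)*(-2 + 39) = -5*37 = -185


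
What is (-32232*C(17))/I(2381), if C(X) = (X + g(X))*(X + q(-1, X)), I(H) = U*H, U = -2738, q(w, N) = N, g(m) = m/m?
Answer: 9862992/3259589 ≈ 3.0258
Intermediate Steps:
g(m) = 1
I(H) = -2738*H
C(X) = 2*X*(1 + X) (C(X) = (X + 1)*(X + X) = (1 + X)*(2*X) = 2*X*(1 + X))
(-32232*C(17))/I(2381) = (-64464*17*(1 + 17))/((-2738*2381)) = -64464*17*18/(-6519178) = -32232*612*(-1/6519178) = -19725984*(-1/6519178) = 9862992/3259589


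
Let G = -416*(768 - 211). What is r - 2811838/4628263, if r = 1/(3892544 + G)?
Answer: -10293661900953/16943293294816 ≈ -0.60754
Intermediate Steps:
G = -231712 (G = -416*557 = -231712)
r = 1/3660832 (r = 1/(3892544 - 231712) = 1/3660832 ≈ 2.7316e-7)
r - 2811838/4628263 = 1/3660832 - 2811838/4628263 = -10293661900953/16943293294816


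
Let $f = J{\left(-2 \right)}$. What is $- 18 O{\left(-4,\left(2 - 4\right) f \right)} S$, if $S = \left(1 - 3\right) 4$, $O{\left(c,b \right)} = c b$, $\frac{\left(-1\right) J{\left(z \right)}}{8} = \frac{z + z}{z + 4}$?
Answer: $18432$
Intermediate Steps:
$J{\left(z \right)} = - \frac{16 z}{4 + z}$ ($J{\left(z \right)} = - 8 \frac{z + z}{z + 4} = - 8 \frac{2 z}{4 + z} = - \frac{16 z}{4 + z}$)
$f = 16$ ($f = \left(-16\right) \left(-2\right) \frac{1}{4 - 2} = \left(-16\right) \left(-2\right) \frac{1}{2} = 16$)
$O{\left(c,b \right)} = b c$
$S = -8$ ($S = \left(-2\right) 4 = -8$)
$- 18 O{\left(-4,\left(2 - 4\right) f \right)} S = - 18 \left(2 - 4\right) 16 \left(-4\right) \left(-8\right) = - 18 \left(-2\right) 16 \left(-4\right) \left(-8\right) = - 18 \left(\left(-32\right) \left(-4\right)\right) \left(-8\right) = \left(-18\right) 128 \left(-8\right) = \left(-2304\right) \left(-8\right) = 18432$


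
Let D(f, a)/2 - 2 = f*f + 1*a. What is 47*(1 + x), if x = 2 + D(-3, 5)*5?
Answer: 7661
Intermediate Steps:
D(f, a) = 4 + 2*a + 2*f² (D(f, a) = 4 + 2*(f*f + 1*a) = 4 + 2*(f² + a) = 4 + 2*(a + f²) = 4 + (2*a + 2*f²) = 4 + 2*a + 2*f²)
x = 162 (x = 2 + (4 + 2*5 + 2*(-3)²)*5 = 2 + (4 + 10 + 2*9)*5 = 2 + (4 + 10 + 18)*5 = 2 + 32*5 = 2 + 160 = 162)
47*(1 + x) = 47*(1 + 162) = 47*163 = 7661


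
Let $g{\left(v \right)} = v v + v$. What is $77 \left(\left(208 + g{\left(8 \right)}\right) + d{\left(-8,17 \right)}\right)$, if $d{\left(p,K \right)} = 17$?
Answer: $22869$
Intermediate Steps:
$g{\left(v \right)} = v + v^{2}$ ($g{\left(v \right)} = v^{2} + v = v + v^{2}$)
$77 \left(\left(208 + g{\left(8 \right)}\right) + d{\left(-8,17 \right)}\right) = 77 \left(\left(208 + 8 \left(1 + 8\right)\right) + 17\right) = 77 \left(\left(208 + 8 \cdot 9\right) + 17\right) = 77 \left(\left(208 + 72\right) + 17\right) = 77 \left(280 + 17\right) = 77 \cdot 297 = 22869$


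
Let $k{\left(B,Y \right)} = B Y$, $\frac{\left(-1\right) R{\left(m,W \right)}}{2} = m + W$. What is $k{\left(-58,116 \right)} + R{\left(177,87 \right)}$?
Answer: $-7256$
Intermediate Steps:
$R{\left(m,W \right)} = - 2 W - 2 m$ ($R{\left(m,W \right)} = - 2 \left(m + W\right) = - 2 \left(W + m\right) = - 2 W - 2 m$)
$k{\left(-58,116 \right)} + R{\left(177,87 \right)} = \left(-58\right) 116 - 528 = -6728 - 528 = -7256$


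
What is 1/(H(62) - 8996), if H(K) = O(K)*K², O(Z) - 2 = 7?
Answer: 1/25600 ≈ 3.9063e-5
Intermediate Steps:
O(Z) = 9 (O(Z) = 2 + 7 = 9)
H(K) = 9*K²
1/(H(62) - 8996) = 1/(9*62² - 8996) = 1/(9*3844 - 8996) = 1/(34596 - 8996) = 1/25600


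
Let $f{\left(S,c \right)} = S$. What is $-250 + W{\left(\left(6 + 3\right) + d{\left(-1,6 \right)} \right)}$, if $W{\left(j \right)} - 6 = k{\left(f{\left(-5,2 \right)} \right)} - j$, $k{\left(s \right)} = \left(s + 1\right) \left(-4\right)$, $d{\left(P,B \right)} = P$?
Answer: $-236$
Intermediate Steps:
$k{\left(s \right)} = -4 - 4 s$ ($k{\left(s \right)} = \left(1 + s\right) \left(-4\right) = -4 - 4 s$)
$W{\left(j \right)} = 22 - j$ ($W{\left(j \right)} = 6 - \left(-16 + j\right) = 22 - j$)
$-250 + W{\left(\left(6 + 3\right) + d{\left(-1,6 \right)} \right)} = -250 + \left(22 - \left(\left(6 + 3\right) - 1\right)\right) = -250 + \left(22 - \left(9 - 1\right)\right) = -250 + \left(22 - 8\right) = -250 + 14 = -236$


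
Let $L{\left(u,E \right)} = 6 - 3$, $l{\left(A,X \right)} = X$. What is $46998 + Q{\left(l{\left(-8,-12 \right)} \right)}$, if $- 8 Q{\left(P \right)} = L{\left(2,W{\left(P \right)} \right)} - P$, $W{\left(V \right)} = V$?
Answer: $\frac{375969}{8} \approx 46996.0$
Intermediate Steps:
$L{\left(u,E \right)} = 3$ ($L{\left(u,E \right)} = 6 - 3 = 3$)
$Q{\left(P \right)} = - \frac{3}{8} + \frac{P}{8}$ ($Q{\left(P \right)} = - \frac{3 - P}{8} = - \frac{3}{8} + \frac{P}{8}$)
$46998 + Q{\left(l{\left(-8,-12 \right)} \right)} = 46998 + \left(- \frac{3}{8} + \frac{1}{8} \left(-12\right)\right) = 46998 - \frac{15}{8} = \frac{375969}{8}$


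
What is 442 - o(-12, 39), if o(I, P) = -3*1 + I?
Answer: 457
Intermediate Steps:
o(I, P) = -3 + I
442 - o(-12, 39) = 442 - (-3 - 12) = 442 - 1*(-15) = 442 + 15 = 457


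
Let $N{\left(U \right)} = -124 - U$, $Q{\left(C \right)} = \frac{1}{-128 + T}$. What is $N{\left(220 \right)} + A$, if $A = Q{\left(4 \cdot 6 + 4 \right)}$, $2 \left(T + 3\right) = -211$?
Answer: $- \frac{162714}{473} \approx -344.0$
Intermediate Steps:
$T = - \frac{217}{2}$ ($T = -3 + \frac{1}{2} \left(-211\right) = -3 - \frac{211}{2} = - \frac{217}{2} \approx -108.5$)
$Q{\left(C \right)} = - \frac{2}{473}$ ($Q{\left(C \right)} = \frac{1}{-128 - \frac{217}{2}} = \frac{1}{- \frac{473}{2}} = - \frac{2}{473}$)
$A = - \frac{2}{473} \approx -0.0042283$
$N{\left(220 \right)} + A = \left(-124 - 220\right) - \frac{2}{473} = -344 - \frac{2}{473} = - \frac{162714}{473}$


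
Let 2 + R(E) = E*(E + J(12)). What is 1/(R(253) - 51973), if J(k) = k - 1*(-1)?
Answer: 1/15323 ≈ 6.5261e-5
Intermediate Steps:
J(k) = 1 + k (J(k) = k + 1 = 1 + k)
R(E) = -2 + E*(13 + E) (R(E) = -2 + E*(E + (1 + 12)) = -2 + E*(E + 13) = -2 + E*(13 + E))
1/(R(253) - 51973) = 1/((-2 + 253² + 13*253) - 51973) = 1/((-2 + 64009 + 3289) - 51973) = 1/(67296 - 51973) = 1/15323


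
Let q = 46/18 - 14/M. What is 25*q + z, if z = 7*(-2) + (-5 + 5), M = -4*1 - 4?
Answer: 3371/36 ≈ 93.639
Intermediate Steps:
M = -8 (M = -4 - 4 = -8)
q = 155/36 (q = 46/18 - 14/(-8) = 46*(1/18) - 14*(-1/8) = 23/9 + 7/4 = 155/36 ≈ 4.3056)
z = -14 (z = -14 + 0 = -14)
25*q + z = 25*(155/36) - 14 = 3875/36 - 14 = 3371/36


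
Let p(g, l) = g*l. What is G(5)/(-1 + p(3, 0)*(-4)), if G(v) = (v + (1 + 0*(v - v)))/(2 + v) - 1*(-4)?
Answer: -34/7 ≈ -4.8571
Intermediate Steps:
G(v) = 4 + (1 + v)/(2 + v) (G(v) = (v + (1 + 0*0))/(2 + v) + 4 = (v + (1 + 0))/(2 + v) + 4 = (v + 1)/(2 + v) + 4 = (1 + v)/(2 + v) + 4 = 4 + (1 + v)/(2 + v))
G(5)/(-1 + p(3, 0)*(-4)) = ((9 + 5*5)/(2 + 5))/(-1 + (3*0)*(-4)) = ((9 + 25)/7)/(-1 + 0*(-4)) = ((⅐)*34)/(-1 + 0) = (34/7)/(-1) = (34/7)*(-1) = -34/7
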